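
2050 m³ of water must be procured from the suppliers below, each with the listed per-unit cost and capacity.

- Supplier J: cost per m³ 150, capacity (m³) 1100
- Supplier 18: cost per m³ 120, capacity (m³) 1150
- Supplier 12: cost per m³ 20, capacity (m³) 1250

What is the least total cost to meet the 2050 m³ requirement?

121000

Fill from the cheapest supplier first.
Supplier 12 at 20: take all 1250 m³ → 800 still needed.
Take 800 from Supplier 18 at 120 to finish.
Supplier J: unused.
Cost = 1250×20 + 800×120 = 121000.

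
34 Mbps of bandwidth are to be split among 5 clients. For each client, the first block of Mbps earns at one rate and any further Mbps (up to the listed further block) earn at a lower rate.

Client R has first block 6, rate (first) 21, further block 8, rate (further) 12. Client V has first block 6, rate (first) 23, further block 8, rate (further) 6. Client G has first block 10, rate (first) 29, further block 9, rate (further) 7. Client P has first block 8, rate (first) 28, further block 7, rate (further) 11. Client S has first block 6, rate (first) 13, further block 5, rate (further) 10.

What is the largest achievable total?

Treat each block as its own option and order by rate: Client G/first 29 > Client P/first 28 > Client V/first 23 > Client R/first 21 > Client S/first 13 > Client R/second 12 > Client P/second 11 > Client S/second 10 > Client G/second 7 > Client V/second 6.
Client G/first (29): +10 — 24 left.
Fill Client P first block (8 at 28) — 16 left.
Fill Client V first block (6 at 23) — 10 left.
Client R/first (21): +6 — 4 left.
Client S first at 13: only 4 left, fill 4.
Total = 29×10 + 28×8 + 23×6 + 21×6 + 13×4 = 830.

830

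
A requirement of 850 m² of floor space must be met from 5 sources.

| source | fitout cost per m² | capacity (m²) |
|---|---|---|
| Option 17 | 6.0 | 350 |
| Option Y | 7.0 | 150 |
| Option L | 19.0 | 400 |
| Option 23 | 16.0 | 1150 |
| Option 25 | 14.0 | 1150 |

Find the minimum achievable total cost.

Cheapest first:
Option 17 (6.0): use full 350 — 500 m² to go.
Option Y (7.0): use full 150 — 350 m² to go.
Option 25 (14.0): take the remaining 350 — done.
Option 23, Option L: unused.
Cost = 350×6.0 + 150×7.0 + 350×14.0 = 8050.

8050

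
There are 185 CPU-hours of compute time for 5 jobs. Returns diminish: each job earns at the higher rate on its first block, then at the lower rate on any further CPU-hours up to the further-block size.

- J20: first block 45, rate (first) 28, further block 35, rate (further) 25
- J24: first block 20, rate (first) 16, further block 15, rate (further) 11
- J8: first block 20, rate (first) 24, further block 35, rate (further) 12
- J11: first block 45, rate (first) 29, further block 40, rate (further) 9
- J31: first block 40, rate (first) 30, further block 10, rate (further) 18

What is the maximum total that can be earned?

5120

Rank every tier by rate: J31/first 30 > J11/first 29 > J20/first 28 > J20/second 25 > J8/first 24 > J31/second 18 > J24/first 16 > J8/second 12 > J24/second 11 > J11/second 9.
J31/first (30): +40 — 145 left.
Fill J11 first block (45 at 29) — 100 left.
J20 first at 28: fill all 45 — 55 left.
J20 second at 25: fill all 35 — 20 left.
J8 first at 24: fill all 20 — 0 left.
Total = 30×40 + 29×45 + 28×45 + 25×35 + 24×20 = 5120.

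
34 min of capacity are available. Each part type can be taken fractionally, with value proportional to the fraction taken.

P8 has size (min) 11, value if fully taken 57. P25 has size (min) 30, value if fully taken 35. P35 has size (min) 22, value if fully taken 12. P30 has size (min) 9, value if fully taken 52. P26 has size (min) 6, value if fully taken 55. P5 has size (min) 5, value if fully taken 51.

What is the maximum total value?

Sort by value density: P5 51/5≈10.2, P26 55/6≈9.17, P30 52/9≈5.78, P8 57/11≈5.18, P25 35/30≈1.17, P35 12/22≈0.545.
P5: take in full, 5 min for value 51 ; 29 left.
All 6 min of P26 fit (value 55) ; 23 remain.
All 9 min of P30 fit (value 52) ; 14 remain.
P8: take in full, 11 min for value 57 ; 3 left.
3 min left: a 3/30 share of P25 gives 35×3/30 = 3.5.
Total value = 218.5.

218.5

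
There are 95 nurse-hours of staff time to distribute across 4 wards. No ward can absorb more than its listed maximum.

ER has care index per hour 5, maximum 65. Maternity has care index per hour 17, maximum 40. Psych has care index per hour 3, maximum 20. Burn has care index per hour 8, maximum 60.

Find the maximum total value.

Order the wards by care index per hour: Maternity 17 > Burn 8 > ER 5 > Psych 3.
Maternity takes 40 to reach its cap of 40 — 55 left.
Burn: +55 (room for 60) → 55. Pool exhausted.
Total = 17×40 + 8×55 = 1120.

1120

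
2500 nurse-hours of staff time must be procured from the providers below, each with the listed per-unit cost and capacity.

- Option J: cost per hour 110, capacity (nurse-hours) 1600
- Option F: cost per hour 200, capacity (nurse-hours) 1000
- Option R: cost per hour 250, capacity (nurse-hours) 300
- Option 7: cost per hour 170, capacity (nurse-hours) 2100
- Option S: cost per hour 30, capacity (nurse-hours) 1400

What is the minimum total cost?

Use providers in increasing cost order.
Option S at 30: take all 1400 nurse-hours — 1100 still needed.
Option J at 110: take 1100 of its 1600 — requirement met.
Option 7, Option F, Option R: unused.
Cost = 1400×30 + 1100×110 = 163000.

163000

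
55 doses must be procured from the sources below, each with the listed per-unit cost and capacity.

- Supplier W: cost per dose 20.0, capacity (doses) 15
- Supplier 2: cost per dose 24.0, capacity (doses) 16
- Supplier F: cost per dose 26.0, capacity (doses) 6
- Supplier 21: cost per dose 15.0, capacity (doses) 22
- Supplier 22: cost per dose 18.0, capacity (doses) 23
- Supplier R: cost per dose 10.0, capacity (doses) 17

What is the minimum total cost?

788

Use sources in increasing cost order.
Take 17 from Supplier R at 10.0 — need 38 more.
Supplier 21 (15.0): use full 22 — 16 doses to go.
Take 16 from Supplier 22 at 18.0 to finish.
Supplier W, Supplier 2, Supplier F: unused.
Cost = 17×10.0 + 22×15.0 + 16×18.0 = 788.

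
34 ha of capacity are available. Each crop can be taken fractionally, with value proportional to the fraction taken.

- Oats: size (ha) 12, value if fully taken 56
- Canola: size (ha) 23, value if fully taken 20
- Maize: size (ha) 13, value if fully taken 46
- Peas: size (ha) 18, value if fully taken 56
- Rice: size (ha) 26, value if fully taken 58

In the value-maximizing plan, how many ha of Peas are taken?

9

Sort by value density: Oats 56/12≈4.67, Maize 46/13≈3.54, Peas 56/18≈3.11, Rice 58/26≈2.23, Canola 20/23≈0.87.
Take all of Oats (12 ha, value 56) ; 22 ha left.
Take all of Maize (13 ha, value 46) ; 9 ha left.
Fill the last 9 ha with part of Peas: 9/18 of it earns 28.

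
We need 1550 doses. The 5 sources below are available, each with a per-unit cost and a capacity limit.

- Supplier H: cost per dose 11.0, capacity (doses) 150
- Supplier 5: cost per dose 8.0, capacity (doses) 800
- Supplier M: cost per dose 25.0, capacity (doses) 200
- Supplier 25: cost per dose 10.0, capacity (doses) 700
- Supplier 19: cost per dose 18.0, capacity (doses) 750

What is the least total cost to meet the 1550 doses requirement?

13950

Cheapest first:
Take 800 from Supplier 5 at 8.0 — need 750 more.
Take 700 from Supplier 25 at 10.0 — need 50 more.
Take 50 from Supplier H at 11.0 to finish.
Supplier 19, Supplier M: unused.
Cost = 800×8.0 + 700×10.0 + 50×11.0 = 13950.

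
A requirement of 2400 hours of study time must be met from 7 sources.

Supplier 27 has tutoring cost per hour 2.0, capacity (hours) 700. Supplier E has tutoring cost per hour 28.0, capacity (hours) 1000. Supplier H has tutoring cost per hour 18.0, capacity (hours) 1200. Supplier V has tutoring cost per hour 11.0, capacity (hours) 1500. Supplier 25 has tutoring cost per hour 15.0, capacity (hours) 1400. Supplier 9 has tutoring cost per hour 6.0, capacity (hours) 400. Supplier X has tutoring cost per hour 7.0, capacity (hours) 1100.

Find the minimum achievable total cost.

13700

Fill from the cheapest source first.
Supplier 27 (2.0): use full 700 → 1700 hours to go.
Supplier 9 (6.0): use full 400 → 1300 hours to go.
Supplier X at 7.0: take all 1100 hours → 200 still needed.
Take 200 from Supplier V at 11.0 to finish.
Supplier 25, Supplier H, Supplier E: unused.
Cost = 700×2.0 + 400×6.0 + 1100×7.0 + 200×11.0 = 13700.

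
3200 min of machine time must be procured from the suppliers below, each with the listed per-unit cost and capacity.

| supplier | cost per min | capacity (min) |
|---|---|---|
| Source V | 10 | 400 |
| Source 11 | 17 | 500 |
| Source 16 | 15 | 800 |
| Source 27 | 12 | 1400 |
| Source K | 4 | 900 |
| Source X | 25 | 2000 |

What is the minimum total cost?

Use suppliers in increasing cost order.
Source K (4): use full 900 → 2300 min to go.
Source V (10): use full 400 → 1900 min to go.
Source 27 at 12: take all 1400 min → 500 still needed.
Take 500 from Source 16 at 15 to finish.
Source 11, Source X: unused.
Cost = 900×4 + 400×10 + 1400×12 + 500×15 = 31900.

31900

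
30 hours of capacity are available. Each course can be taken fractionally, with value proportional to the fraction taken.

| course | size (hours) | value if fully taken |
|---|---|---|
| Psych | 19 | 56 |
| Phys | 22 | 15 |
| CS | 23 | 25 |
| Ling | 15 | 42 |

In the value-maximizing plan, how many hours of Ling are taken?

11

Best value per unit of size first: Psych 56/19≈2.95, Ling 42/15≈2.8, CS 25/23≈1.09, Phys 15/22≈0.682.
All 19 hours of Psych fit (value 56) — 11 remain.
11 hours left: a 11/15 share of Ling gives 42×11/15 = 30.8.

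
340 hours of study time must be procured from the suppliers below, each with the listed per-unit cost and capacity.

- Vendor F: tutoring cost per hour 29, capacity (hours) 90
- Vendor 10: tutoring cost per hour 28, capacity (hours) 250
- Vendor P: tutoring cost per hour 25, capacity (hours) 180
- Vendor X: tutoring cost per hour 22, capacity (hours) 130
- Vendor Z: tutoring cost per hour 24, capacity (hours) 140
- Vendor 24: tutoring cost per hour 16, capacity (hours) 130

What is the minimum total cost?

6860

Use suppliers in increasing cost order.
Vendor 24 (16): use full 130 — 210 hours to go.
Vendor X (22): use full 130 — 80 hours to go.
Vendor Z at 24: take 80 of its 140 — requirement met.
Vendor P, Vendor 10, Vendor F: unused.
Cost = 130×16 + 130×22 + 80×24 = 6860.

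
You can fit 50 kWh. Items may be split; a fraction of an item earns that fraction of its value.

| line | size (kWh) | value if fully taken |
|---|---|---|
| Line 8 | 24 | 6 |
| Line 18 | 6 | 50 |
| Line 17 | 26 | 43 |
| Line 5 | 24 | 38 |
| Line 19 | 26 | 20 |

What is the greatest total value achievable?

121.5

Rank by value-to-size ratio: Line 18 50/6≈8.33, Line 17 43/26≈1.65, Line 5 38/24≈1.58, Line 19 20/26≈0.769, Line 8 6/24≈0.25.
Line 18: take in full, 6 kWh for value 50 → 44 left.
All 26 kWh of Line 17 fit (value 43) → 18 remain.
Fill the last 18 kWh with part of Line 5: 18/24 of it earns 28.5.
Total value = 121.5.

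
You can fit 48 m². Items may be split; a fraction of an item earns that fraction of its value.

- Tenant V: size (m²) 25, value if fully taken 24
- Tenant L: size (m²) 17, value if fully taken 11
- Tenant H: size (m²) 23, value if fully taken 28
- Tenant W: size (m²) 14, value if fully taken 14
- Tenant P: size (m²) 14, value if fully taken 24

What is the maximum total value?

Best value per unit of size first: Tenant P 24/14≈1.71, Tenant H 28/23≈1.22, Tenant W 14/14≈1, Tenant V 24/25≈0.96, Tenant L 11/17≈0.647.
All 14 m² of Tenant P fit (value 24) ; 34 remain.
Take all of Tenant H (23 m², value 28) ; 11 m² left.
Fill the last 11 m² with part of Tenant W: 11/14 of it earns 11.
Total value = 63.

63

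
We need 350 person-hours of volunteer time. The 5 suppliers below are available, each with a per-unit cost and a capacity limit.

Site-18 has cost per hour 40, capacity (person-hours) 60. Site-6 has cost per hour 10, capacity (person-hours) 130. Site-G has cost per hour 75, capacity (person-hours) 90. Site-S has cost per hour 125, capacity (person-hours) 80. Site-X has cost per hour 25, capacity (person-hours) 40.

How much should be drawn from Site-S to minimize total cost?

Fill from the cheapest supplier first.
Take 130 from Site-6 at 10 — need 220 more.
Take 40 from Site-X at 25 — need 180 more.
Take 60 from Site-18 at 40 — need 120 more.
Site-G (75): use full 90 — 30 person-hours to go.
Take 30 from Site-S at 125 to finish.

30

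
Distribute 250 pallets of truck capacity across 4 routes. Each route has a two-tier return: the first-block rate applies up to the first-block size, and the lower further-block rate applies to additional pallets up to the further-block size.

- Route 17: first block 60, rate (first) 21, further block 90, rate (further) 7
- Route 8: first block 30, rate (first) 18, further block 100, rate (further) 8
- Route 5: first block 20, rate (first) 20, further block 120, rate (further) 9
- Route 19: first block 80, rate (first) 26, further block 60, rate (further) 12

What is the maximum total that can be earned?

Order all 8 blocks by rate: Route 19/first 26 > Route 17/first 21 > Route 5/first 20 > Route 8/first 18 > Route 19/second 12 > Route 5/second 9 > Route 8/second 8 > Route 17/second 7.
Route 19 first at 26: fill all 80 — 170 left.
Route 17/first (21): +60 — 110 left.
Fill Route 5 first block (20 at 20) — 90 left.
Fill Route 8 first block (30 at 18) — 60 left.
Route 19/second (12): +60 — 0 left.
Total = 26×80 + 21×60 + 20×20 + 18×30 + 12×60 = 5000.

5000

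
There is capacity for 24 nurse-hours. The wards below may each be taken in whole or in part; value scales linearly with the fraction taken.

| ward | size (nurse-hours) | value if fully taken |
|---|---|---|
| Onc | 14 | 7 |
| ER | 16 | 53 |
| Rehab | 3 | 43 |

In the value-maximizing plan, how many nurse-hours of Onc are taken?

Best value per unit of size first: Rehab 43/3≈14.3, ER 53/16≈3.31, Onc 7/14≈0.5.
All 3 nurse-hours of Rehab fit (value 43) — 21 remain.
ER: take in full, 16 nurse-hours for value 53 — 5 left.
Only 5 nurse-hours remain; take 5/14 of Onc for value 7×5/14 = 2.5.

5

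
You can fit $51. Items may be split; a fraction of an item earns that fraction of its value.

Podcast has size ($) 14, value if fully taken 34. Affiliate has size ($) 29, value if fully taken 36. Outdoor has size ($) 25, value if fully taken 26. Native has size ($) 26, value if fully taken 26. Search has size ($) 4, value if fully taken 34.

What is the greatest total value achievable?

108.16

Rank by value-to-size ratio: Search 34/4≈8.5, Podcast 34/14≈2.43, Affiliate 36/29≈1.24, Outdoor 26/25≈1.04, Native 26/26≈1.
Search: take in full, 4 $ for value 34 — 47 left.
All 14 $ of Podcast fit (value 34) — 33 remain.
All 29 $ of Affiliate fit (value 36) — 4 remain.
Fill the last 4 $ with part of Outdoor: 4/25 of it earns 4.16.
Total value = 108.16.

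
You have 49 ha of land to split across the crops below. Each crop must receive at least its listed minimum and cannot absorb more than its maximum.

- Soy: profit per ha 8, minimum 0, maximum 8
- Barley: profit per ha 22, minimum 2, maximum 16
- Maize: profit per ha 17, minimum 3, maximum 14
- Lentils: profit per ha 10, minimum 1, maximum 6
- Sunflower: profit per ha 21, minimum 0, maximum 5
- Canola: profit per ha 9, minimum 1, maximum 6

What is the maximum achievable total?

825

Meeting every minimum uses 0+2+3+1+0+1 = 7 ha, leaving 42.
Rank by profit per ha: Barley 22 > Sunflower 21 > Maize 17 > Lentils 10 > Canola 9 > Soy 8.
Give Barley 14 more to hit its cap of 16 → 28 left.
Sunflower takes 5 more to reach its cap of 5 → 23 left.
Give Maize 11 more to hit its cap of 14 → 12 left.
Lentils takes 5 more to reach its cap of 6 → 7 left.
Give Canola 5 more to hit its cap of 6 → 2 left.
Only 2 left; Soy takes them to reach 2.
Total = 8×2 + 22×16 + 17×14 + 10×6 + 21×5 + 9×6 = 825.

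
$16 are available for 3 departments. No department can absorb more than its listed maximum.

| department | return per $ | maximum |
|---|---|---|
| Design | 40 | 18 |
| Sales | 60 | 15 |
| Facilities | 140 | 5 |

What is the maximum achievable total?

1360

Rank by return per $: Facilities 140 > Sales 60 > Design 40.
Facilities takes 5 to reach its cap of 5 ; 11 left.
Only 11 left; Sales takes them to reach 11.
Total = 60×11 + 140×5 = 1360.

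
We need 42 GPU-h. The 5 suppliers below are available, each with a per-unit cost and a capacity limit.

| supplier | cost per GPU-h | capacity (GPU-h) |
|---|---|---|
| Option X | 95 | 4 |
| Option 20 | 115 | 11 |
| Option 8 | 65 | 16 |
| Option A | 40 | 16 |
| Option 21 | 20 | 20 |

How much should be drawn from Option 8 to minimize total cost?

Cheapest first:
Take 20 from Option 21 at 20 → need 22 more.
Option A at 40: take all 16 GPU-h → 6 still needed.
Take 6 from Option 8 at 65 to finish.
Option X, Option 20: unused.

6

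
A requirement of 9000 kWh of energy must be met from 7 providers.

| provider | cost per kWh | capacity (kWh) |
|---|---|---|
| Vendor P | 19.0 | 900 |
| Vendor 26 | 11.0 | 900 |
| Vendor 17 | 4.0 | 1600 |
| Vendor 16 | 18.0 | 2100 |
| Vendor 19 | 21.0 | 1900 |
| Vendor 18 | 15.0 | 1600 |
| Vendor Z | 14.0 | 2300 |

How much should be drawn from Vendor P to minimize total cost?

500

Cheapest first:
Take 1600 from Vendor 17 at 4.0 — need 7400 more.
Take 900 from Vendor 26 at 11.0 — need 6500 more.
Take 2300 from Vendor Z at 14.0 — need 4200 more.
Take 1600 from Vendor 18 at 15.0 — need 2600 more.
Vendor 16 at 18.0: take all 2100 kWh — 500 still needed.
Vendor P at 19.0: take 500 of its 900 — requirement met.
Vendor 19: unused.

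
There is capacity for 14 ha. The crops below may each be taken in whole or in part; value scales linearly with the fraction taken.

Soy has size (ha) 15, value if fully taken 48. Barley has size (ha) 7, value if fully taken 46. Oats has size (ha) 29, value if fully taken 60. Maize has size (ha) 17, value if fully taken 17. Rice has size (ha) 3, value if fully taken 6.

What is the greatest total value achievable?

68.4

Best value per unit of size first: Barley 46/7≈6.57, Soy 48/15≈3.2, Oats 60/29≈2.07, Rice 6/3≈2, Maize 17/17≈1.
All 7 ha of Barley fit (value 46) — 7 remain.
Only 7 ha remain; take 7/15 of Soy for value 48×7/15 = 22.4.
Total value = 68.4.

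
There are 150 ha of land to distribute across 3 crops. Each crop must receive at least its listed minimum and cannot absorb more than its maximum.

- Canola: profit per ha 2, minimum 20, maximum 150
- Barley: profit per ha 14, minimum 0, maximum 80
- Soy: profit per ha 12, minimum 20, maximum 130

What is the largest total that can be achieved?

1760

Meeting every minimum uses 20+0+20 = 40 ha, leaving 110.
Order the crops by profit per ha: Barley 14 > Soy 12 > Canola 2.
Barley: +80 to 80 (cap) → 30 left.
Only 30 left; Soy takes them to reach 50.
Total = 2×20 + 14×80 + 12×50 = 1760.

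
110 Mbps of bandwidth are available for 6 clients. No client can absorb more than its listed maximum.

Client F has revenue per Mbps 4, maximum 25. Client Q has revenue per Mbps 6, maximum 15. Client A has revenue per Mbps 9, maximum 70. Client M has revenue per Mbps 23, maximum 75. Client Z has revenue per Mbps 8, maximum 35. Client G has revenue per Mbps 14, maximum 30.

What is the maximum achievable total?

Rank by revenue per Mbps: Client M 23 > Client G 14 > Client A 9 > Client Z 8 > Client Q 6 > Client F 4.
Client M takes 75 to reach its cap of 75 — 35 left.
Give Client G 30 to hit its cap of 30 — 5 left.
Client A: +5 (room for 70) → 5. Pool exhausted.
Total = 9×5 + 23×75 + 14×30 = 2190.

2190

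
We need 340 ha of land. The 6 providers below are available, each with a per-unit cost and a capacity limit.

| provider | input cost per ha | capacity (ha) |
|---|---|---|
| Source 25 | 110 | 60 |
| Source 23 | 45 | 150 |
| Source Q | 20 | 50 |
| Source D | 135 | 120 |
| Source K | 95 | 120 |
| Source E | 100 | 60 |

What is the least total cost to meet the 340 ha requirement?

Cheapest first:
Source Q (20): use full 50 — 290 ha to go.
Source 23 (45): use full 150 — 140 ha to go.
Source K at 95: take all 120 ha — 20 still needed.
Source E (100): take the remaining 20 — done.
Source 25, Source D: unused.
Cost = 50×20 + 150×45 + 120×95 + 20×100 = 21150.

21150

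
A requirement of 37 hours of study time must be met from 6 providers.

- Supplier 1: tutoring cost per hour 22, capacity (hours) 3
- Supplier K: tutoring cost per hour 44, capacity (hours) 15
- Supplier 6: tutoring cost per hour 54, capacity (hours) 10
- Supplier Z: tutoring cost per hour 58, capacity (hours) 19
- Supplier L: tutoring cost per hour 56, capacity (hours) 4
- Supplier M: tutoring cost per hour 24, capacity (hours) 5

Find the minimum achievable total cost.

1610

Fill from the cheapest provider first.
Take 3 from Supplier 1 at 22 → need 34 more.
Supplier M (24): use full 5 → 29 hours to go.
Supplier K at 44: take all 15 hours → 14 still needed.
Take 10 from Supplier 6 at 54 → need 4 more.
Supplier L at 56: take all 4 hours → 0 still needed.
Supplier Z: unused.
Cost = 3×22 + 5×24 + 15×44 + 10×54 + 4×56 = 1610.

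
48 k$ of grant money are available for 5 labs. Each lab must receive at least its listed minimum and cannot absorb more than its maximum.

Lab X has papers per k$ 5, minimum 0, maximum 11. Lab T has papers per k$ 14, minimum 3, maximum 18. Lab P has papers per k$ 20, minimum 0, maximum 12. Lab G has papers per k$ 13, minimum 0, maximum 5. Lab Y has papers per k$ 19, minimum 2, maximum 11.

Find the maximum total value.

Meeting every minimum uses 0+3+0+0+2 = 5 k$, leaving 43.
Rank by papers per k$: Lab P 20 > Lab Y 19 > Lab T 14 > Lab G 13 > Lab X 5.
Lab P takes 12 more to reach its cap of 12 — 31 left.
Lab Y: +9 to 11 (cap) — 22 left.
Lab T: +15 to 18 (cap) — 7 left.
Give Lab G 5 more to hit its cap of 5 — 2 left.
Lab X: +2 (room for 11) → 2. Pool exhausted.
Total = 5×2 + 14×18 + 20×12 + 13×5 + 19×11 = 776.

776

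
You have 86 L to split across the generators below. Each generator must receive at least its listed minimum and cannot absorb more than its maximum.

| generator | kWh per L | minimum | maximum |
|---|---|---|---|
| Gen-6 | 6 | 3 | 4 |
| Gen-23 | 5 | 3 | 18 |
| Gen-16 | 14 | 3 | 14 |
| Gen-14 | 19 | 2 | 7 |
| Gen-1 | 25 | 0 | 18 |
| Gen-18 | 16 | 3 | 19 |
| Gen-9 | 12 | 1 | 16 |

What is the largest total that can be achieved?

1339

Meeting every minimum uses 3+3+3+2+0+3+1 = 15 L, leaving 71.
Highest kWh per L first: Gen-1 25 > Gen-14 19 > Gen-18 16 > Gen-16 14 > Gen-9 12 > Gen-6 6 > Gen-23 5.
Give Gen-1 18 more to hit its cap of 18 ; 53 left.
Gen-14: +5 to 7 (cap) ; 48 left.
Gen-18 takes 16 more to reach its cap of 19 ; 32 left.
Gen-16: +11 to 14 (cap) ; 21 left.
Gen-9: +15 to 16 (cap) ; 6 left.
Gen-6: +1 to 4 (cap) ; 5 left.
Gen-23 has room for 15 more but only 5 remain, so it gets 8.
Total = 6×4 + 5×8 + 14×14 + 19×7 + 25×18 + 16×19 + 12×16 = 1339.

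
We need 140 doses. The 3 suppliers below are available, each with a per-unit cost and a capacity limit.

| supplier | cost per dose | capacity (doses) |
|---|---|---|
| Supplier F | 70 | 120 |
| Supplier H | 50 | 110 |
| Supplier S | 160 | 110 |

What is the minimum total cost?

Cheapest first:
Take 110 from Supplier H at 50 — need 30 more.
Supplier F (70): take the remaining 30 — done.
Supplier S: unused.
Cost = 110×50 + 30×70 = 7600.

7600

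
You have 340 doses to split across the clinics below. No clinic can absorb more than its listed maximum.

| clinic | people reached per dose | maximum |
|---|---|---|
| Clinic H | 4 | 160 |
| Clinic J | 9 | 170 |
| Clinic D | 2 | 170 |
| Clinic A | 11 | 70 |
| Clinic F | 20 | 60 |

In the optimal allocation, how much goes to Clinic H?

Highest people reached per dose first: Clinic F 20 > Clinic A 11 > Clinic J 9 > Clinic H 4 > Clinic D 2.
Clinic F takes 60 to reach its cap of 60 — 280 left.
Clinic A takes 70 to reach its cap of 70 — 210 left.
Clinic J takes 170 to reach its cap of 170 — 40 left.
Clinic H: +40 (room for 160) → 40. Pool exhausted.

40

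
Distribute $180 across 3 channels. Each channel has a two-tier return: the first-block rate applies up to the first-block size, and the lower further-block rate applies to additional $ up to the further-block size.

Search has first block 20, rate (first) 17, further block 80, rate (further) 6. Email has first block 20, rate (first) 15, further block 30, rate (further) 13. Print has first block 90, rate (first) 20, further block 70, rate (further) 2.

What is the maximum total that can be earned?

2950

Treat each block as its own option and order by rate: Print/first 20 > Search/first 17 > Email/first 15 > Email/second 13 > Search/second 6 > Print/second 2.
Print/first (20): +90 → 90 left.
Fill Search first block (20 at 17) → 70 left.
Email/first (15): +20 → 50 left.
Email second at 13: fill all 30 → 20 left.
20 remain; put them into Search second at 6.
Total = 20×90 + 17×20 + 15×20 + 13×30 + 6×20 = 2950.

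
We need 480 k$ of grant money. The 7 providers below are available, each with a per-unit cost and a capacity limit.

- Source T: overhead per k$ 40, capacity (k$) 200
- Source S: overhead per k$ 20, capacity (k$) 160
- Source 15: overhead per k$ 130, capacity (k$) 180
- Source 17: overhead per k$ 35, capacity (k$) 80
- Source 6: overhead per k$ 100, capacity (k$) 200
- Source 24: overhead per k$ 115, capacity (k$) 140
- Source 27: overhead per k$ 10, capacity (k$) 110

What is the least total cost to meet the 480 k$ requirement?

Cheapest first:
Take 110 from Source 27 at 10 — need 370 more.
Source S (20): use full 160 — 210 k$ to go.
Source 17 at 35: take all 80 k$ — 130 still needed.
Source T (40): take the remaining 130 — done.
Source 6, Source 24, Source 15: unused.
Cost = 110×10 + 160×20 + 80×35 + 130×40 = 12300.

12300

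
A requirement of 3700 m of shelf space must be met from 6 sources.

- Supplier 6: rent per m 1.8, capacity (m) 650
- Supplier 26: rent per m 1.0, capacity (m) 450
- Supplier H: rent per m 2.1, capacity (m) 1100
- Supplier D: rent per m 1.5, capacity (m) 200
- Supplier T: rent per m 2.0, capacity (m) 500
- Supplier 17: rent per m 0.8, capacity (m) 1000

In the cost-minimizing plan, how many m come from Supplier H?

900

Use sources in increasing cost order.
Supplier 17 (0.8): use full 1000 — 2700 m to go.
Supplier 26 (1.0): use full 450 — 2250 m to go.
Supplier D at 1.5: take all 200 m — 2050 still needed.
Supplier 6 at 1.8: take all 650 m — 1400 still needed.
Supplier T at 2.0: take all 500 m — 900 still needed.
Supplier H (2.1): take the remaining 900 — done.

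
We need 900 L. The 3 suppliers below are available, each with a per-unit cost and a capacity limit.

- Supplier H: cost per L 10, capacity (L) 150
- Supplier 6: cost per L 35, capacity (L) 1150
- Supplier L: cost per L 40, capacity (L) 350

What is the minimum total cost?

27750

Cheapest first:
Supplier H (10): use full 150 ; 750 L to go.
Supplier 6 at 35: take 750 of its 1150 ; requirement met.
Supplier L: unused.
Cost = 150×10 + 750×35 = 27750.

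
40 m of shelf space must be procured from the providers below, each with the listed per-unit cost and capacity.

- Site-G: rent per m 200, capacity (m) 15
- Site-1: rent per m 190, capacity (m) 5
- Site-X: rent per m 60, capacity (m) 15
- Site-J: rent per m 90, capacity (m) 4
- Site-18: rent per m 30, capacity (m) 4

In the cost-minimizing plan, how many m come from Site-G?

Use providers in increasing cost order.
Take 4 from Site-18 at 30 → need 36 more.
Site-X at 60: take all 15 m → 21 still needed.
Take 4 from Site-J at 90 → need 17 more.
Site-1 (190): use full 5 → 12 m to go.
Take 12 from Site-G at 200 to finish.

12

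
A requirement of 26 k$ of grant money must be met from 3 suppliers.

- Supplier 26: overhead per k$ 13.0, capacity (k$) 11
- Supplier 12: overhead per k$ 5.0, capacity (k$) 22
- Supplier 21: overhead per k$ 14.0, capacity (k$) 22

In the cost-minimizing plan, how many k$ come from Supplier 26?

Fill from the cheapest supplier first.
Supplier 12 at 5.0: take all 22 k$ — 4 still needed.
Take 4 from Supplier 26 at 13.0 to finish.
Supplier 21: unused.

4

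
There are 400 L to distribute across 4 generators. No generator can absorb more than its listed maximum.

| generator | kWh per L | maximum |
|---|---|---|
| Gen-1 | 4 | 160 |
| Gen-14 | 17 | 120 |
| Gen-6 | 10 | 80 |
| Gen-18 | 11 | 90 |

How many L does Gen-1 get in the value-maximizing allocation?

Highest kWh per L first: Gen-14 17 > Gen-18 11 > Gen-6 10 > Gen-1 4.
Gen-14 takes 120 to reach its cap of 120 ; 280 left.
Gen-18 takes 90 to reach its cap of 90 ; 190 left.
Give Gen-6 80 to hit its cap of 80 ; 110 left.
Gen-1 has room for 160 but only 110 remain, so it gets 110.

110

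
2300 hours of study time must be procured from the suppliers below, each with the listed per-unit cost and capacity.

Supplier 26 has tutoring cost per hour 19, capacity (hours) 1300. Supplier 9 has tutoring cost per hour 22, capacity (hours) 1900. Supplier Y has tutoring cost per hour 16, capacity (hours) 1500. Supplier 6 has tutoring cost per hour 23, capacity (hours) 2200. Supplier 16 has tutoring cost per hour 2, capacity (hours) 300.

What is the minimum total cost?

34100

Use suppliers in increasing cost order.
Supplier 16 at 2: take all 300 hours ; 2000 still needed.
Take 1500 from Supplier Y at 16 ; need 500 more.
Supplier 26 at 19: take 500 of its 1300 ; requirement met.
Supplier 9, Supplier 6: unused.
Cost = 300×2 + 1500×16 + 500×19 = 34100.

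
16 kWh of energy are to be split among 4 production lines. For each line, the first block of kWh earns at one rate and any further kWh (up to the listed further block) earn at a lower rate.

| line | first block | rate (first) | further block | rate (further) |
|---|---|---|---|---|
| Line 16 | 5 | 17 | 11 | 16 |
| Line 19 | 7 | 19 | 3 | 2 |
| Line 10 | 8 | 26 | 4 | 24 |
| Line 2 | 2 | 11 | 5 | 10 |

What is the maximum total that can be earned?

380

Rank every tier by rate: Line 10/tier1 26 > Line 10/tier2 24 > Line 19/tier1 19 > Line 16/tier1 17 > Line 16/tier2 16 > Line 2/tier1 11 > Line 2/tier2 10 > Line 19/tier2 2.
Line 10 tier1 at 26: fill all 8 → 8 left.
Fill Line 10 tier2 block (4 at 24) → 4 left.
Line 19 tier1 at 19: only 4 left, fill 4.
Total = 26×8 + 24×4 + 19×4 = 380.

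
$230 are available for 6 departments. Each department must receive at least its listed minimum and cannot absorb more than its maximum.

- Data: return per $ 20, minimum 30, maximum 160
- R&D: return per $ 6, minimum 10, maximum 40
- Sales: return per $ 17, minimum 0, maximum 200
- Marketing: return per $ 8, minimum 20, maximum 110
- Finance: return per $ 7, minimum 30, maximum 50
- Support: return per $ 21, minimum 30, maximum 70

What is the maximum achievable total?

3900

Meeting every minimum uses 30+10+0+20+30+30 = 120 $, leaving 110.
Rank by return per $: Support 21 > Data 20 > Sales 17 > Marketing 8 > Finance 7 > R&D 6.
Support: +40 to 70 (cap) ; 70 left.
Data has room for 130 more but only 70 remain, so it gets 100.
Total = 20×100 + 6×10 + 8×20 + 7×30 + 21×70 = 3900.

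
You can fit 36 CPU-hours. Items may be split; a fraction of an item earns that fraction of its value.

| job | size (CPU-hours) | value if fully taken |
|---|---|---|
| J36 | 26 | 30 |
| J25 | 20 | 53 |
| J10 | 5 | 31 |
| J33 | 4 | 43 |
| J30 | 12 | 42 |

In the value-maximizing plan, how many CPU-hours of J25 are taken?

Sort by value density: J33 43/4≈10.8, J10 31/5≈6.2, J30 42/12≈3.5, J25 53/20≈2.65, J36 30/26≈1.15.
J33: take in full, 4 CPU-hours for value 43 — 32 left.
All 5 CPU-hours of J10 fit (value 31) — 27 remain.
Take all of J30 (12 CPU-hours, value 42) — 15 CPU-hours left.
Only 15 CPU-hours remain; take 15/20 of J25 for value 53×15/20 = 39.75.

15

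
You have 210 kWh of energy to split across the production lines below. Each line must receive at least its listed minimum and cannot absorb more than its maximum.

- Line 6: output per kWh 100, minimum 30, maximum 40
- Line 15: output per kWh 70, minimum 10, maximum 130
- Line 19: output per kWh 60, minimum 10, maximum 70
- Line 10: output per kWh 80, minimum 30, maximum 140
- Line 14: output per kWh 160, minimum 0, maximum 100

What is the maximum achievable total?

Meeting every minimum uses 30+10+10+30+0 = 80 kWh, leaving 130.
Highest output per kWh first: Line 14 160 > Line 6 100 > Line 10 80 > Line 15 70 > Line 19 60.
Line 14: +100 to 100 (cap) → 30 left.
Line 6: +10 to 40 (cap) → 20 left.
Only 20 left; Line 10 takes them to reach 50.
Total = 100×40 + 70×10 + 60×10 + 80×50 + 160×100 = 25300.

25300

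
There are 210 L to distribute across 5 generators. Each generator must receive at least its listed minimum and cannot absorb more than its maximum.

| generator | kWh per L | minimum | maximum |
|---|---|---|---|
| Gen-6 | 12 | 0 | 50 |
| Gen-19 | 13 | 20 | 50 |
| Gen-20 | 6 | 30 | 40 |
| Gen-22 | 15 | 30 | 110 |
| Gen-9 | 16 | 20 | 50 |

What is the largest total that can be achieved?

2890

Meeting every minimum uses 0+20+30+30+20 = 100 L, leaving 110.
Highest kWh per L first: Gen-9 16 > Gen-22 15 > Gen-19 13 > Gen-6 12 > Gen-20 6.
Gen-9 takes 30 more to reach its cap of 50 — 80 left.
Gen-22 takes 80 more to reach its cap of 110 — 0 left.
Total = 13×20 + 6×30 + 15×110 + 16×50 = 2890.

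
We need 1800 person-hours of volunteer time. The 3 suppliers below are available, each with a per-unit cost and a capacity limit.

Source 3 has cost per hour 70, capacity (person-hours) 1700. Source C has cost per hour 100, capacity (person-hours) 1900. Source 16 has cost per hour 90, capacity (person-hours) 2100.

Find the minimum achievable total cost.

Cheapest first:
Source 3 at 70: take all 1700 person-hours ; 100 still needed.
Source 16 at 90: take 100 of its 2100 ; requirement met.
Source C: unused.
Cost = 1700×70 + 100×90 = 128000.

128000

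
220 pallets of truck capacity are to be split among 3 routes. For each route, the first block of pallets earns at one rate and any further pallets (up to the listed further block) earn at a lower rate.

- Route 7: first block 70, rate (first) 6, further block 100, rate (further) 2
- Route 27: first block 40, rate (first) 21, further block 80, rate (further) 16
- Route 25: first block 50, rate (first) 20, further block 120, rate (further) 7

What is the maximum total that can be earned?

Rank every tier by rate: Route 27/first 21 > Route 25/first 20 > Route 27/second 16 > Route 25/second 7 > Route 7/first 6 > Route 7/second 2.
Route 27 first at 21: fill all 40 → 180 left.
Fill Route 25 first block (50 at 20) → 130 left.
Fill Route 27 second block (80 at 16) → 50 left.
50 remain; put them into Route 25 second at 7.
Total = 21×40 + 20×50 + 16×80 + 7×50 = 3470.

3470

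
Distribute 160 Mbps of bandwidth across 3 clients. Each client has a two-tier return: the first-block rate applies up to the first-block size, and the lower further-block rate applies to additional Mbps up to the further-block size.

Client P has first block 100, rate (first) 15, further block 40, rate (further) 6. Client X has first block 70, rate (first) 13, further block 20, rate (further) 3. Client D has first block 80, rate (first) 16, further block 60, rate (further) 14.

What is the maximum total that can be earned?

2480

Treat each block as its own option and order by rate: Client D/tier1 16 > Client P/tier1 15 > Client D/tier2 14 > Client X/tier1 13 > Client P/tier2 6 > Client X/tier2 3.
Client D/tier1 (16): +80 → 80 left.
Client P/tier1: +80 of 100 at 15; pool empty.
Total = 16×80 + 15×80 = 2480.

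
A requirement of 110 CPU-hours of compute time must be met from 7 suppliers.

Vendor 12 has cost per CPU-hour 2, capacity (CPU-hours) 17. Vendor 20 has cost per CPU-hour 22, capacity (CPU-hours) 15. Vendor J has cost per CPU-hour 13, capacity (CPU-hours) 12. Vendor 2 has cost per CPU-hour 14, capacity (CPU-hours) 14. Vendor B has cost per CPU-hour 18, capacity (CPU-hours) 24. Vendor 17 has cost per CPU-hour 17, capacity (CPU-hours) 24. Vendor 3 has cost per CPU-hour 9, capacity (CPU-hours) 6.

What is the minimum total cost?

Use suppliers in increasing cost order.
Vendor 12 at 2: take all 17 CPU-hours ; 93 still needed.
Vendor 3 at 9: take all 6 CPU-hours ; 87 still needed.
Vendor J at 13: take all 12 CPU-hours ; 75 still needed.
Vendor 2 (14): use full 14 ; 61 CPU-hours to go.
Vendor 17 at 17: take all 24 CPU-hours ; 37 still needed.
Vendor B (18): use full 24 ; 13 CPU-hours to go.
Take 13 from Vendor 20 at 22 to finish.
Cost = 17×2 + 6×9 + 12×13 + 14×14 + 24×17 + 24×18 + 13×22 = 1566.

1566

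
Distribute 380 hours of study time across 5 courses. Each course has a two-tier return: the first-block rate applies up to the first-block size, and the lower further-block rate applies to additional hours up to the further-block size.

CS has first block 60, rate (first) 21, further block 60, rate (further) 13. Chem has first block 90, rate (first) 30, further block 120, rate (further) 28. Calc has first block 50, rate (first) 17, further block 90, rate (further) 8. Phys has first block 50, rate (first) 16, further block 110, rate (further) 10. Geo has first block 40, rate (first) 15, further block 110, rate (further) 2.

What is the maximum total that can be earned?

9120

Rank every tier by rate: Chem/tier1 30 > Chem/tier2 28 > CS/tier1 21 > Calc/tier1 17 > Phys/tier1 16 > Geo/tier1 15 > CS/tier2 13 > Phys/tier2 10 > Calc/tier2 8 > Geo/tier2 2.
Fill Chem tier1 block (90 at 30) ; 290 left.
Fill Chem tier2 block (120 at 28) ; 170 left.
Fill CS tier1 block (60 at 21) ; 110 left.
Fill Calc tier1 block (50 at 17) ; 60 left.
Phys/tier1 (16): +50 ; 10 left.
10 remain; put them into Geo tier1 at 15.
Total = 30×90 + 28×120 + 21×60 + 17×50 + 16×50 + 15×10 = 9120.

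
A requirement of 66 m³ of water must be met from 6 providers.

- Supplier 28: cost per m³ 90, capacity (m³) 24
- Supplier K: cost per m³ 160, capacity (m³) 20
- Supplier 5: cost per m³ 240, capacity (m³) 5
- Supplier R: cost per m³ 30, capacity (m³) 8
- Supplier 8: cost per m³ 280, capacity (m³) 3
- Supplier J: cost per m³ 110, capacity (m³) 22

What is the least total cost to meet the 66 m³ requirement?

6740

Fill from the cheapest provider first.
Take 8 from Supplier R at 30 ; need 58 more.
Supplier 28 (90): use full 24 ; 34 m³ to go.
Take 22 from Supplier J at 110 ; need 12 more.
Take 12 from Supplier K at 160 to finish.
Supplier 5, Supplier 8: unused.
Cost = 8×30 + 24×90 + 22×110 + 12×160 = 6740.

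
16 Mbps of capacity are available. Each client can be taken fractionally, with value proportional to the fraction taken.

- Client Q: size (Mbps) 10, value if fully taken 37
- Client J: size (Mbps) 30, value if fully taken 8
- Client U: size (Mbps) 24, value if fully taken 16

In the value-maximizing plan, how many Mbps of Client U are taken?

6

Rank by value-to-size ratio: Client Q 37/10≈3.7, Client U 16/24≈0.667, Client J 8/30≈0.267.
Take all of Client Q (10 Mbps, value 37) → 6 Mbps left.
Only 6 Mbps remain; take 6/24 of Client U for value 16×6/24 = 4.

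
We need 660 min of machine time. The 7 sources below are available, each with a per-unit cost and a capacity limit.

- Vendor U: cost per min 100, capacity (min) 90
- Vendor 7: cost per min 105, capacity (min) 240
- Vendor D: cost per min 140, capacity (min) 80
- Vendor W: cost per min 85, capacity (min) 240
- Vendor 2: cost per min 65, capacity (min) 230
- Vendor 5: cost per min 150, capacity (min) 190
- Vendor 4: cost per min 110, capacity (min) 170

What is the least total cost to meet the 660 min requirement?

Use sources in increasing cost order.
Take 230 from Vendor 2 at 65 ; need 430 more.
Take 240 from Vendor W at 85 ; need 190 more.
Take 90 from Vendor U at 100 ; need 100 more.
Take 100 from Vendor 7 at 105 to finish.
Vendor 4, Vendor D, Vendor 5: unused.
Cost = 230×65 + 240×85 + 90×100 + 100×105 = 54850.

54850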